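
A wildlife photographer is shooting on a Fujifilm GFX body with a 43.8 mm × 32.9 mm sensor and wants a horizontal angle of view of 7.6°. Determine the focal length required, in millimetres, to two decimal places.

From α = 2·arctan(w/2f) we get f = w / (2·tan(α/2)).
With w = 43.8 mm and α/2 = 3.8°, tan(α/2) ≈ 0.06642, so f ≈ 43.8 / 0.13284 ≈ 329.7203 mm.

329.72 mm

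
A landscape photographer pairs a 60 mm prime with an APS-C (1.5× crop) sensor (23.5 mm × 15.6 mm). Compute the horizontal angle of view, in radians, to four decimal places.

Angle of view α = 2·arctan(w/2f) with w = 23.5 mm and f = 60 mm.
w/2f = 0.19583; arctan(0.19583) ≈ 0.1934 rad, so α ≈ 0.3868 rad.

0.3868 rad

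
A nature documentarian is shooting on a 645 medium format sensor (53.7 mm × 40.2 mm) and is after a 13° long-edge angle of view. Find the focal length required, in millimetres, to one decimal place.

235.7 mm

From α = 2·arctan(w/2f) we get f = w / (2·tan(α/2)).
With w = 53.7 mm and α/2 = 6.5°, tan(α/2) ≈ 0.11394, so f ≈ 53.7 / 0.22787 ≈ 235.6594 mm.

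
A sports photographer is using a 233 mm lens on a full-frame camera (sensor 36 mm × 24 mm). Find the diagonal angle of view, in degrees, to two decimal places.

Sensor diagonal = √(36² + 24²) = √1872.0000 ≈ 43.2666 mm.
Angle of view α = 2·arctan(d/2f) with d = 43.2666 mm and f = 233 mm.
d/2f = 0.09285; arctan(0.09285) ≈ 5.3045°, so α ≈ 10.6090°.

10.61°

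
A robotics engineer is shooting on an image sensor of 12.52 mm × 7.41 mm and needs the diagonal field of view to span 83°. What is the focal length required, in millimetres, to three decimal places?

8.222 mm

Sensor diagonal = √(12.52² + 7.41²) = √211.6585 ≈ 14.5485 mm.
From α = 2·arctan(d/2f) we get f = d / (2·tan(α/2)).
With d = 14.5485 mm and α/2 = 41.5°, tan(α/2) ≈ 0.88473, so f ≈ 14.5485 / 1.76945 ≈ 8.2220 mm.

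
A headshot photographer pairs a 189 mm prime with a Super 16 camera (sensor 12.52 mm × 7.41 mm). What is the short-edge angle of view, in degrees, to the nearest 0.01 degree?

2.25°

Angle of view α = 2·arctan(h/2f) with h = 7.41 mm and f = 189 mm.
h/2f = 0.01960; arctan(0.01960) ≈ 1.1230°, so α ≈ 2.2461°.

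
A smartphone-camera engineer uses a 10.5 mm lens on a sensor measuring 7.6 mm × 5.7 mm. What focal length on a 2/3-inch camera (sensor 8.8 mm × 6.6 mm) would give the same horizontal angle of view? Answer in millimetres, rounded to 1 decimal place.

Equal angle of view means equal width/f ratio, so f₂ = f₁ · (width₂/width₁) = 10.5 × 8.8/7.6.
f₂ = 10.5 × 1.15789 ≈ 12.158 mm.

12.2 mm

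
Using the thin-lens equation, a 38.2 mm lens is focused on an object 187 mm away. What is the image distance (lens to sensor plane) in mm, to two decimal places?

48.01 mm

1/dᵢ = 1/f − 1/dₒ = 1/38.2 − 1/187 = 0.0208304 mm⁻¹.
dᵢ = 1/0.0208304 ≈ 48.0067 mm.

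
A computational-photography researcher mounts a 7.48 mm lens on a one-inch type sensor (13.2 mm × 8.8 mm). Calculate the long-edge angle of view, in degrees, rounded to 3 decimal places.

82.847°

Angle of view α = 2·arctan(w/2f) with w = 13.2 mm and f = 7.48 mm.
w/2f = 0.88235; arctan(0.88235) ≈ 41.4237°, so α ≈ 82.8473°.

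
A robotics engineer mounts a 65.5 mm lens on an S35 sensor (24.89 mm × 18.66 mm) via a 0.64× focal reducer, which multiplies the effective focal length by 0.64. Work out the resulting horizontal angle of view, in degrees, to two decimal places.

33.07°

Effective focal length f = 65.5 × 0.64 = 41.92 mm.
α = 2·arctan(24.89 / (2 × 41.92)) = 2·arctan(0.29688) ≈ 33.0697°.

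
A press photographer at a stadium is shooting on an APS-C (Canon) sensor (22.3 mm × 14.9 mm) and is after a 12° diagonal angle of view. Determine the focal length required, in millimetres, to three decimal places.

Sensor diagonal = √(22.3² + 14.9²) = √719.3000 ≈ 26.8198 mm.
From α = 2·arctan(d/2f) we get f = d / (2·tan(α/2)).
With d = 26.8198 mm and α/2 = 6°, tan(α/2) ≈ 0.10510, so f ≈ 26.8198 / 0.21021 ≈ 127.5865 mm.

127.587 mm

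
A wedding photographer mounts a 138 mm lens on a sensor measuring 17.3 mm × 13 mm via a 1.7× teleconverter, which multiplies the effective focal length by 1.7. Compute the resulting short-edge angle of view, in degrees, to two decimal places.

Effective focal length f = 138 × 1.7 = 234.6 mm.
α = 2·arctan(13 / (2 × 234.6)) = 2·arctan(0.02771) ≈ 3.1741°.

3.17°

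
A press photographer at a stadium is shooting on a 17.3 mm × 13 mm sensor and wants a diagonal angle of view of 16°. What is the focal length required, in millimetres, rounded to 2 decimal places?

76.99 mm

Sensor diagonal = √(17.3² + 13²) = √468.2900 ≈ 21.6400 mm.
From α = 2·arctan(d/2f) we get f = d / (2·tan(α/2)).
With d = 21.6400 mm and α/2 = 8°, tan(α/2) ≈ 0.14054, so f ≈ 21.6400 / 0.28108 ≈ 76.9883 mm.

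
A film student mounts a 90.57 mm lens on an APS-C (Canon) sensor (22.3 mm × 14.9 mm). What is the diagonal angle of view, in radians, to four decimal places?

0.2940 rad

Sensor diagonal = √(22.3² + 14.9²) = √719.3000 ≈ 26.8198 mm.
Angle of view α = 2·arctan(d/2f) with d = 26.8198 mm and f = 90.57 mm.
d/2f = 0.14806; arctan(0.14806) ≈ 0.1470 rad, so α ≈ 0.2940 rad.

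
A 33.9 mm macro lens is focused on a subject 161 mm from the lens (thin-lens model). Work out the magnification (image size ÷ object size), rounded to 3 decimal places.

Thin lens: 1/f = 1/dₒ + 1/dᵢ → 1/dᵢ = 1/33.9 − 1/161 = 0.0232873 mm⁻¹, so dᵢ ≈ 42.9418 mm.
Magnification m = dᵢ/dₒ = 42.9418/161 ≈ 0.26672.

0.267×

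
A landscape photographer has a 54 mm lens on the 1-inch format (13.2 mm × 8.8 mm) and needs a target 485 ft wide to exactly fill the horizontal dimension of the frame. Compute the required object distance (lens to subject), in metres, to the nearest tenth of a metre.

W: 485 ft × 304.8 mm/ft = 147828.00 mm.
Magnification m = w/W = dᵢ/dₒ; combined with 1/f = 1/dₒ + 1/dᵢ this gives dₒ = f·(1 + W/w).
dₒ = 54 mm × (1 + 147828/13.2) = 54 × 11200.0906 ≈ 604804.890 mm = 604.805 m.

604.8 m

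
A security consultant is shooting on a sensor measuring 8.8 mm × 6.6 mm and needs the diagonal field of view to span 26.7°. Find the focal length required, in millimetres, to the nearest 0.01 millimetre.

Sensor diagonal = √(8.8² + 6.6²) = √121.0000 ≈ 11.0000 mm.
From α = 2·arctan(d/2f) we get f = d / (2·tan(α/2)).
With d = 11.0000 mm and α/2 = 13.35°, tan(α/2) ≈ 0.23731, so f ≈ 11.0000 / 0.47462 ≈ 23.1763 mm.

23.18 mm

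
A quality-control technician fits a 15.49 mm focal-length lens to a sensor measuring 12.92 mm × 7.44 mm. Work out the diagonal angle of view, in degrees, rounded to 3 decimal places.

Sensor diagonal = √(12.92² + 7.44²) = √222.2800 ≈ 14.9091 mm.
Angle of view α = 2·arctan(d/2f) with d = 14.9091 mm and f = 15.49 mm.
d/2f = 0.48125; arctan(0.48125) ≈ 25.6991°, so α ≈ 51.3982°.

51.398°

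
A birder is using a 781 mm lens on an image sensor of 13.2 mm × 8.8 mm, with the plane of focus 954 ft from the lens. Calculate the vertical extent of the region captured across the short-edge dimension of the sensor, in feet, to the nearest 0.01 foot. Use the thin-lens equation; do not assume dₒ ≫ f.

10.72 ft

dₒ: 954 ft × 304.8 mm/ft = 290779.19 mm.
Similar triangles through the lens centre give W/dₒ = h/dᵢ; with 1/f = 1/dₒ + 1/dᵢ this gives W = h·(dₒ − f)/f.
W = 8.8 mm × (290779 − 781) / 781 = 8.8 × 371.3165 ≈ 3267.585 mm = 3267.585/304.8 ft = 10.7204 ft.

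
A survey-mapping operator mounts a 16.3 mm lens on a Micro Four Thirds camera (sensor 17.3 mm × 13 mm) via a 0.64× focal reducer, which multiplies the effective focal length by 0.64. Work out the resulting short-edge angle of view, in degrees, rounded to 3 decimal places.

Effective focal length f = 16.3 × 0.64 = 10.432 mm.
α = 2·arctan(13 / (2 × 10.432)) = 2·arctan(0.62308) ≈ 63.8526°.

63.853°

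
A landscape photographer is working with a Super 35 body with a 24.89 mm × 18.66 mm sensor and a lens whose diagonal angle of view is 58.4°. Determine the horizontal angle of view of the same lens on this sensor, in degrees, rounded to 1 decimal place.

Sensor diagonal = √(24.89² + 18.66²) = √967.7077 ≈ 31.1080 mm.
From the diagonal AOV: f = 31.1080 / (2·tan(29.2°)) = 31.1080 / 1.11776 ≈ 27.8306 mm.
Horizontal AOV = 2·arctan(24.89 / (2 × 27.8306)) = 2·arctan(0.44717) ≈ 48.1855°.

48.2°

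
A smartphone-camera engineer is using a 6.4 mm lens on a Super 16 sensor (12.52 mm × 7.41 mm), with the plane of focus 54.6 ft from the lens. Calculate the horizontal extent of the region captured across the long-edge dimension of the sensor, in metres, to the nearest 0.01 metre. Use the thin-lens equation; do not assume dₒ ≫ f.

dₒ: 54.6 ft × 304.8 mm/ft = 16642.08 mm.
Similar triangles through the lens centre give W/dₒ = w/dᵢ; with 1/f = 1/dₒ + 1/dᵢ this gives W = w·(dₒ − f)/f.
W = 12.52 mm × (16642.1 − 6.4) / 6.4 = 12.52 × 2599.3249 ≈ 32543.548 mm = 32.5435 m.

32.54 m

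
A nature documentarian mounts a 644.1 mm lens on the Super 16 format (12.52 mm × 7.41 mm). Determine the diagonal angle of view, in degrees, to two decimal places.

1.29°

Sensor diagonal = √(12.52² + 7.41²) = √211.6585 ≈ 14.5485 mm.
Angle of view α = 2·arctan(d/2f) with d = 14.5485 mm and f = 644.1 mm.
d/2f = 0.01129; arctan(0.01129) ≈ 0.6471°, so α ≈ 1.2941°.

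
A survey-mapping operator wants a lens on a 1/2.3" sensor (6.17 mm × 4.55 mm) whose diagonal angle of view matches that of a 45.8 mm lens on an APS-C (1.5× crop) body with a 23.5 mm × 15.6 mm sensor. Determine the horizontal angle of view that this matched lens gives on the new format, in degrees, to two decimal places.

27.84°

Sensor diagonal = √(23.5² + 15.6²) = √795.6100 ≈ 28.2066 mm.
Sensor diagonal = √(6.17² + 4.55²) = √58.7714 ≈ 7.6663 mm.
Equal diagonal AOV ⇒ f₂ = f₁ · 7.6663/28.2066 = 45.8 × 0.27179 ≈ 12.4480 mm.
Horizontal AOV on the new format = 2·arctan(6.17 / (2 × 12.4480)) = 2·arctan(0.24783) ≈ 27.8385°.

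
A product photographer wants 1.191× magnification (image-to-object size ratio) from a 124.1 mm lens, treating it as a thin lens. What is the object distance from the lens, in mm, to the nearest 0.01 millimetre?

With m = dᵢ/dₒ and 1/f = 1/dₒ + 1/dᵢ, substituting dᵢ = m·dₒ gives 1/f = (1 + 1/m)/dₒ, hence dₒ = f·(1 + 1/m).
dₒ = 124.1 × (1 + 1/1.191) = 124.1 × 1.83963 ≈ 228.298 mm.

228.30 mm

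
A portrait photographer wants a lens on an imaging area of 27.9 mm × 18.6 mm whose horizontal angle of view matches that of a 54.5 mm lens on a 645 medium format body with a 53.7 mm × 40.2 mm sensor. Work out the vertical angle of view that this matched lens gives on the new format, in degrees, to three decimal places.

Equal horizontal AOV ⇒ f₂ = f₁ · 27.9/53.7 = 54.5 × 0.51955 ≈ 28.3156 mm.
Vertical AOV on the new format = 2·arctan(18.6 / (2 × 28.3156)) = 2·arctan(0.32844) ≈ 36.3645°.

36.365°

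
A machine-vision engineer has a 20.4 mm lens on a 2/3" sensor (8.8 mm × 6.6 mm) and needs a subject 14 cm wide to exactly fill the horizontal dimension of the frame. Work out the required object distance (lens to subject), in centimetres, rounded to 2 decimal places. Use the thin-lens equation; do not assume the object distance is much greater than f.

34.49 cm

W: 14 cm = 140 mm.
Magnification m = w/W = dᵢ/dₒ; combined with 1/f = 1/dₒ + 1/dᵢ this gives dₒ = f·(1 + W/w).
dₒ = 20.4 mm × (1 + 140/8.8) = 20.4 × 16.9091 ≈ 344.945 mm = 34.4945 cm.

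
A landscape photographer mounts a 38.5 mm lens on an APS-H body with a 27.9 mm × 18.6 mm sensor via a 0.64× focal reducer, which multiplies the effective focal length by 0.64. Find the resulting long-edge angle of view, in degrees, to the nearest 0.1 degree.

59.0°

Effective focal length f = 38.5 × 0.64 = 24.64 mm.
α = 2·arctan(27.9 / (2 × 24.64)) = 2·arctan(0.56615) ≈ 59.0330°.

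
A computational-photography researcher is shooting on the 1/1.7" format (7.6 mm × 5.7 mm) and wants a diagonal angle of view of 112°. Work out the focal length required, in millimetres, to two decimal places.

Sensor diagonal = √(7.6² + 5.7²) = √90.2500 ≈ 9.5000 mm.
From α = 2·arctan(d/2f) we get f = d / (2·tan(α/2)).
With d = 9.5000 mm and α/2 = 56°, tan(α/2) ≈ 1.48256, so f ≈ 9.5000 / 2.96512 ≈ 3.2039 mm.

3.20 mm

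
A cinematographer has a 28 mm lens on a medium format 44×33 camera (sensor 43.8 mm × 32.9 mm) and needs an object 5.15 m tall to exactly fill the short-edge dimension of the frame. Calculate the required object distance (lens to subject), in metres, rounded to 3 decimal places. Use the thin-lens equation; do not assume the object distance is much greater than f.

4.411 m

W: 5.15 m = 5150 mm.
Magnification m = h/W = dᵢ/dₒ; combined with 1/f = 1/dₒ + 1/dᵢ this gives dₒ = f·(1 + W/h).
dₒ = 28 mm × (1 + 5150/32.9) = 28 × 157.5350 ≈ 4410.979 mm = 4.41098 m.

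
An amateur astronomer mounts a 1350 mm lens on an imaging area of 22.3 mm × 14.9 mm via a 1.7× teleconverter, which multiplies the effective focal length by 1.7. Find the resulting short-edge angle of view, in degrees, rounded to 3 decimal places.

Effective focal length f = 1350 × 1.7 = 2295 mm.
α = 2·arctan(14.9 / (2 × 2295)) = 2·arctan(0.00325) ≈ 0.3720°.

0.372°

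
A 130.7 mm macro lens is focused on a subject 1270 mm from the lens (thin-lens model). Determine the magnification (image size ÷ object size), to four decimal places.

Thin lens: 1/f = 1/dₒ + 1/dᵢ → 1/dᵢ = 1/130.7 − 1/1270 = 0.0068637 mm⁻¹, so dᵢ ≈ 145.6938 mm.
Magnification m = dᵢ/dₒ = 145.6938/1270 ≈ 0.11472.

0.1147×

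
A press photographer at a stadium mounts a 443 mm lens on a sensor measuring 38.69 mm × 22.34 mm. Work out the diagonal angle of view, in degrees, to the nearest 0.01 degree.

5.77°

Sensor diagonal = √(38.69² + 22.34²) = √1995.9917 ≈ 44.6765 mm.
Angle of view α = 2·arctan(d/2f) with d = 44.6765 mm and f = 443 mm.
d/2f = 0.05042; arctan(0.05042) ≈ 2.8867°, so α ≈ 5.7734°.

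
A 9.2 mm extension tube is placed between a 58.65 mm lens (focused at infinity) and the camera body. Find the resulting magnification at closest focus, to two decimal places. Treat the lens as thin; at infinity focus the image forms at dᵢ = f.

The tube moves the image plane from f to f + e, so dᵢ = 58.65 + 9.2 = 67.85 mm. Focus is achieved when 1/f = 1/dₒ + 1/dᵢ, giving dₒ = 1/(1/f − 1/(f+e)).
Magnification m = dᵢ/dₒ = (f+e)·(1/f − 1/(f+e)) = e/f = 9.2/58.65 ≈ 0.1569.

0.16×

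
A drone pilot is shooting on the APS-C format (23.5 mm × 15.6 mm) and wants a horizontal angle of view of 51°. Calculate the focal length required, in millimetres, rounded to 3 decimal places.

From α = 2·arctan(w/2f) we get f = w / (2·tan(α/2)).
With w = 23.5 mm and α/2 = 25.5°, tan(α/2) ≈ 0.47698, so f ≈ 23.5 / 0.95395 ≈ 24.6344 mm.

24.634 mm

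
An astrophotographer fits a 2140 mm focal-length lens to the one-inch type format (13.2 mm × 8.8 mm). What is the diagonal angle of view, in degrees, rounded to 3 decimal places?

Sensor diagonal = √(13.2² + 8.8²) = √251.6800 ≈ 15.8644 mm.
Angle of view α = 2·arctan(d/2f) with d = 15.8644 mm and f = 2140 mm.
d/2f = 0.00371; arctan(0.00371) ≈ 0.2124°, so α ≈ 0.4247°.

0.425°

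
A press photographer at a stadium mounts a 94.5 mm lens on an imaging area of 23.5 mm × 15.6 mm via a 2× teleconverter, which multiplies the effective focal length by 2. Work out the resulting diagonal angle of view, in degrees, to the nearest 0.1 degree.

8.5°

Effective focal length f = 94.5 × 2 = 189 mm.
Sensor diagonal = √(23.5² + 15.6²) = √795.6100 ≈ 28.2066 mm.
α = 2·arctan(28.207 / (2 × 189)) = 2·arctan(0.07462) ≈ 8.5351°.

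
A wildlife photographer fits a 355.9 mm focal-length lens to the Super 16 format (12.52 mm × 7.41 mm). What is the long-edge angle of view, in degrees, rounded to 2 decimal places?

Angle of view α = 2·arctan(w/2f) with w = 12.52 mm and f = 355.9 mm.
w/2f = 0.01759; arctan(0.01759) ≈ 1.0077°, so α ≈ 2.0154°.

2.02°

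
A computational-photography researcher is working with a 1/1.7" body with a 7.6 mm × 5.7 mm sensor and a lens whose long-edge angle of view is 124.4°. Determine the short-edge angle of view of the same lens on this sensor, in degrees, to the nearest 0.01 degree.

109.79°

From the long-edge AOV: f = 7.6 / (2·tan(62.2°)) = 7.6 / 3.79334 ≈ 2.0035 mm.
Short-edge AOV = 2·arctan(5.7 / (2 × 2.0035)) = 2·arctan(1.42250) ≈ 109.7866°.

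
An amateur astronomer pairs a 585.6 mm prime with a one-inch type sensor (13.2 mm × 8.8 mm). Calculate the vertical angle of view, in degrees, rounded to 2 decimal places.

Angle of view α = 2·arctan(h/2f) with h = 8.8 mm and f = 585.6 mm.
h/2f = 0.00751; arctan(0.00751) ≈ 0.4305°, so α ≈ 0.8610°.

0.86°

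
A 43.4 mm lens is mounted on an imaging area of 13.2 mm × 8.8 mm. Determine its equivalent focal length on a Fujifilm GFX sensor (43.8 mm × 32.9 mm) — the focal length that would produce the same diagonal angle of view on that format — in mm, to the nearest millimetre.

150 mm

Sensor diagonal = √(13.2² + 8.8²) = √251.6800 ≈ 15.8644 mm.
Sensor diagonal = √(43.8² + 32.9²) = √3000.8500 ≈ 54.7800 mm.
Equal angle of view means equal diagonal/f ratio, so f₂ = f₁ · (diagonal₂/diagonal₁) = 43.4 × 54.7800/15.8644.
f₂ = 43.4 × 3.45301 ≈ 149.861 mm.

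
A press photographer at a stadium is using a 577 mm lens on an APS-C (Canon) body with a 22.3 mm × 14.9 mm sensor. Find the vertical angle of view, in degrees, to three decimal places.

1.479°

Angle of view α = 2·arctan(h/2f) with h = 14.9 mm and f = 577 mm.
h/2f = 0.01291; arctan(0.01291) ≈ 0.7397°, so α ≈ 1.4795°.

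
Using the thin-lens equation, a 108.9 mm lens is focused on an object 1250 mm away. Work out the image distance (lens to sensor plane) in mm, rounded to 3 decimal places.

119.293 mm

1/dᵢ = 1/f − 1/dₒ = 1/108.9 − 1/1250 = 0.0083827 mm⁻¹.
dᵢ = 1/0.0083827 ≈ 119.2928 mm.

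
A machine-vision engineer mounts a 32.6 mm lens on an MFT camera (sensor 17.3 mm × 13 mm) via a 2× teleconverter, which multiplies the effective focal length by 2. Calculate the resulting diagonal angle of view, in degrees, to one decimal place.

Effective focal length f = 32.6 × 2 = 65.2 mm.
Sensor diagonal = √(17.3² + 13²) = √468.2900 ≈ 21.6400 mm.
α = 2·arctan(21.640 / (2 × 65.2)) = 2·arctan(0.16595) ≈ 18.8448°.

18.8°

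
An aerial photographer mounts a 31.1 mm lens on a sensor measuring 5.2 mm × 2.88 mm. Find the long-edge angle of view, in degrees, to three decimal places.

Angle of view α = 2·arctan(w/2f) with w = 5.2 mm and f = 31.1 mm.
w/2f = 0.08360; arctan(0.08360) ≈ 4.7789°, so α ≈ 9.5578°.

9.558°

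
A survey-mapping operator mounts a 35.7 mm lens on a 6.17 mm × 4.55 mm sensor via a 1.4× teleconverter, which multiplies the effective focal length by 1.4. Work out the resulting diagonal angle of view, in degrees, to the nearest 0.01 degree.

Effective focal length f = 35.7 × 1.4 = 49.98 mm.
Sensor diagonal = √(6.17² + 4.55²) = √58.7714 ≈ 7.6663 mm.
α = 2·arctan(7.666 / (2 × 49.98)) = 2·arctan(0.07669) ≈ 8.7712°.

8.77°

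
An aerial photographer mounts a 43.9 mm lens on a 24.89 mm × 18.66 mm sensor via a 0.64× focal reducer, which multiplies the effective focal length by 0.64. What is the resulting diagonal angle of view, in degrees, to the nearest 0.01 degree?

57.94°

Effective focal length f = 43.9 × 0.64 = 28.096 mm.
Sensor diagonal = √(24.89² + 18.66²) = √967.7077 ≈ 31.1080 mm.
α = 2·arctan(31.108 / (2 × 28.096)) = 2·arctan(0.55360) ≈ 57.9380°.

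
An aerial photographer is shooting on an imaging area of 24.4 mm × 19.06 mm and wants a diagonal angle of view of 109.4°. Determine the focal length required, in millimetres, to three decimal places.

10.961 mm

Sensor diagonal = √(24.4² + 19.06²) = √958.6436 ≈ 30.9620 mm.
From α = 2·arctan(d/2f) we get f = d / (2·tan(α/2)).
With d = 30.9620 mm and α/2 = 54.7°, tan(α/2) ≈ 1.41235, so f ≈ 30.9620 / 2.82470 ≈ 10.9611 mm.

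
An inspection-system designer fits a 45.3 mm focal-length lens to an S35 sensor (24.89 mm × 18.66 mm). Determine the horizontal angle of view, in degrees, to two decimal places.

Angle of view α = 2·arctan(w/2f) with w = 24.89 mm and f = 45.3 mm.
w/2f = 0.27472; arctan(0.27472) ≈ 15.3616°, so α ≈ 30.7231°.

30.72°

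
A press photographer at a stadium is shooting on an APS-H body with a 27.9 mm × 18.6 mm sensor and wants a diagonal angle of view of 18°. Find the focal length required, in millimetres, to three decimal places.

Sensor diagonal = √(27.9² + 18.6²) = √1124.3700 ≈ 33.5316 mm.
From α = 2·arctan(d/2f) we get f = d / (2·tan(α/2)).
With d = 33.5316 mm and α/2 = 9°, tan(α/2) ≈ 0.15838, so f ≈ 33.5316 / 0.31677 ≈ 105.8552 mm.

105.855 mm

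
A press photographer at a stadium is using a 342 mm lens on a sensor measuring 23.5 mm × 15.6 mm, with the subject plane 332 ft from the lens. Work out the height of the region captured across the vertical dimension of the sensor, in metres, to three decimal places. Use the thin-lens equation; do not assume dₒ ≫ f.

dₒ: 332 ft × 304.8 mm/ft = 101193.60 mm.
Similar triangles through the lens centre give W/dₒ = h/dᵢ; with 1/f = 1/dₒ + 1/dᵢ this gives W = h·(dₒ − f)/f.
W = 15.6 mm × (101194 − 342) / 342 = 15.6 × 294.8877 ≈ 4600.248 mm = 4.60025 m.

4.600 m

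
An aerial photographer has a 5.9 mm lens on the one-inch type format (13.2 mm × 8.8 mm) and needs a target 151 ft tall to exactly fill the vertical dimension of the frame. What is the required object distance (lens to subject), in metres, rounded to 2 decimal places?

W: 151 ft × 304.8 mm/ft = 46024.80 mm.
Magnification m = h/W = dᵢ/dₒ; combined with 1/f = 1/dₒ + 1/dᵢ this gives dₒ = f·(1 + W/h).
dₒ = 5.9 mm × (1 + 46024.8/8.8) = 5.9 × 5231.0907 ≈ 30863.435 mm = 30.8634 m.

30.86 m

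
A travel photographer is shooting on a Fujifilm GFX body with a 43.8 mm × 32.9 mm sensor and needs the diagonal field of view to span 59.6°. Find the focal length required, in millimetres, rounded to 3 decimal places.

47.826 mm

Sensor diagonal = √(43.8² + 32.9²) = √3000.8500 ≈ 54.7800 mm.
From α = 2·arctan(d/2f) we get f = d / (2·tan(α/2)).
With d = 54.7800 mm and α/2 = 29.8°, tan(α/2) ≈ 0.57271, so f ≈ 54.7800 / 1.14541 ≈ 47.8256 mm.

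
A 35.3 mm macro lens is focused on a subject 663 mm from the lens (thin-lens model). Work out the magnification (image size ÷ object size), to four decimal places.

Thin lens: 1/f = 1/dₒ + 1/dᵢ → 1/dᵢ = 1/35.3 − 1/663 = 0.0268203 mm⁻¹, so dᵢ ≈ 37.2852 mm.
Magnification m = dᵢ/dₒ = 37.2852/663 ≈ 0.05624.

0.0562×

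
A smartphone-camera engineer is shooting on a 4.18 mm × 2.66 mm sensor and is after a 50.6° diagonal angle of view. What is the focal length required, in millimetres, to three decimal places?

5.241 mm

Sensor diagonal = √(4.18² + 2.66²) = √24.5480 ≈ 4.9546 mm.
From α = 2·arctan(d/2f) we get f = d / (2·tan(α/2)).
With d = 4.9546 mm and α/2 = 25.3°, tan(α/2) ≈ 0.47270, so f ≈ 4.9546 / 0.94540 ≈ 5.2408 mm.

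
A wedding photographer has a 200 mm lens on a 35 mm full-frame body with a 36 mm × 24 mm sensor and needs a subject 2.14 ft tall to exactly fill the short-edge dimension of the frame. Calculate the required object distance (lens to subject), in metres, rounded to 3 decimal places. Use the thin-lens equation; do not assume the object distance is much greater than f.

5.636 m

W: 2.14 ft × 304.8 mm/ft = 652.27 mm.
Magnification m = h/W = dᵢ/dₒ; combined with 1/f = 1/dₒ + 1/dᵢ this gives dₒ = f·(1 + W/h).
dₒ = 200 mm × (1 + 652.272/24) = 200 × 28.1780 ≈ 5635.600 mm = 5.6356 m.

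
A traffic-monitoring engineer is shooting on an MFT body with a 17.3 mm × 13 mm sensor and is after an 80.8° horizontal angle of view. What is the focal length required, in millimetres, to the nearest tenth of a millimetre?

From α = 2·arctan(w/2f) we get f = w / (2·tan(α/2)).
With w = 17.3 mm and α/2 = 40.4°, tan(α/2) ≈ 0.85107, so f ≈ 17.3 / 1.70213 ≈ 10.1637 mm.

10.2 mm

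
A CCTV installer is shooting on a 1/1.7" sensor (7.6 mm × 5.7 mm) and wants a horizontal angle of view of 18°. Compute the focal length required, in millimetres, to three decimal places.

From α = 2·arctan(w/2f) we get f = w / (2·tan(α/2)).
With w = 7.6 mm and α/2 = 9°, tan(α/2) ≈ 0.15838, so f ≈ 7.6 / 0.31677 ≈ 23.9923 mm.

23.992 mm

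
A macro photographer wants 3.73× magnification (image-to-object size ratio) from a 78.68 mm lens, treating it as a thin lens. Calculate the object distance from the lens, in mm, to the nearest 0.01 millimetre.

99.77 mm

With m = dᵢ/dₒ and 1/f = 1/dₒ + 1/dᵢ, substituting dᵢ = m·dₒ gives 1/f = (1 + 1/m)/dₒ, hence dₒ = f·(1 + 1/m).
dₒ = 78.68 × (1 + 1/3.73) = 78.68 × 1.26810 ≈ 99.774 mm.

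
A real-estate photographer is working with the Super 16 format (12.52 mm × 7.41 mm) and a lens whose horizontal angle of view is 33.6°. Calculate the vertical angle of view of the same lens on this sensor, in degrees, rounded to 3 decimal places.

From the horizontal AOV: f = 12.52 / (2·tan(16.8°)) = 12.52 / 0.60384 ≈ 20.7341 mm.
Vertical AOV = 2·arctan(7.41 / (2 × 20.7341)) = 2·arctan(0.17869) ≈ 20.2626°.

20.263°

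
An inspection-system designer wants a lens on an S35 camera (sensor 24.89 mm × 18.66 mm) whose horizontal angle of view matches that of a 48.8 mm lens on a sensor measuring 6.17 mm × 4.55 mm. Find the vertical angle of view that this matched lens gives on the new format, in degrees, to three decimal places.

Equal horizontal AOV ⇒ f₂ = f₁ · 24.89/6.17 = 48.8 × 4.03404 ≈ 196.8609 mm.
Vertical AOV on the new format = 2·arctan(18.66 / (2 × 196.8609)) = 2·arctan(0.04739) ≈ 5.4269°.

5.427°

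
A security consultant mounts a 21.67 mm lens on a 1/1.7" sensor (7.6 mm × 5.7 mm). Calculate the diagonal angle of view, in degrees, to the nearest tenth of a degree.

24.7°

Sensor diagonal = √(7.6² + 5.7²) = √90.2500 ≈ 9.5000 mm.
Angle of view α = 2·arctan(d/2f) with d = 9.5000 mm and f = 21.67 mm.
d/2f = 0.21920; arctan(0.21920) ≈ 12.3635°, so α ≈ 24.7271°.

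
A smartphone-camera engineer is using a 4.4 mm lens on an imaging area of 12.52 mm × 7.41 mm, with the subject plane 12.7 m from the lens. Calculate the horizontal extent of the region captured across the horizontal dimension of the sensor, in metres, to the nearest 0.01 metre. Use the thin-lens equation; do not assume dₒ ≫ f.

dₒ: 12.7 m = 12700 mm.
Similar triangles through the lens centre give W/dₒ = w/dᵢ; with 1/f = 1/dₒ + 1/dᵢ this gives W = w·(dₒ − f)/f.
W = 12.52 mm × (12700 − 4.4) / 4.4 = 12.52 × 2885.3636 ≈ 36124.753 mm = 36.1248 m.

36.12 m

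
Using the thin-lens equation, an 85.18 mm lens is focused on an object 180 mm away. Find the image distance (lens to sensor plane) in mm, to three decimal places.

1/dᵢ = 1/f − 1/dₒ = 1/85.18 − 1/180 = 0.0061843 mm⁻¹.
dᵢ = 1/0.0061843 ≈ 161.7001 mm.

161.700 mm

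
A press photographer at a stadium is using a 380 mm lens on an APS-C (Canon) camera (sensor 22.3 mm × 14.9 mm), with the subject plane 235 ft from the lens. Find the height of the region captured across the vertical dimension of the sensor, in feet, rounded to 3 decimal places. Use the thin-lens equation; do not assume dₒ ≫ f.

9.166 ft

dₒ: 235 ft × 304.8 mm/ft = 71628.00 mm.
Similar triangles through the lens centre give W/dₒ = h/dᵢ; with 1/f = 1/dₒ + 1/dᵢ this gives W = h·(dₒ − f)/f.
W = 14.9 mm × (71628 − 380) / 380 = 14.9 × 187.4947 ≈ 2793.671 mm = 2793.671/304.8 ft = 9.16559 ft.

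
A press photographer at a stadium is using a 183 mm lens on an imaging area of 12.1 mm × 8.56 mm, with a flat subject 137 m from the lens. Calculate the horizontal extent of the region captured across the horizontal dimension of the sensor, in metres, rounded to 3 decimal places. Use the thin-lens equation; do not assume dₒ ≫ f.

9.046 m

dₒ: 137 m = 137000 mm.
Similar triangles through the lens centre give W/dₒ = w/dᵢ; with 1/f = 1/dₒ + 1/dᵢ this gives W = w·(dₒ − f)/f.
W = 12.1 mm × (137000 − 183) / 183 = 12.1 × 747.6339 ≈ 9046.370 mm = 9.04637 m.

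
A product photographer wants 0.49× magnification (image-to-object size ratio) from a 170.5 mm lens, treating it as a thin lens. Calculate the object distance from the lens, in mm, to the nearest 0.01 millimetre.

518.46 mm

With m = dᵢ/dₒ and 1/f = 1/dₒ + 1/dᵢ, substituting dᵢ = m·dₒ gives 1/f = (1 + 1/m)/dₒ, hence dₒ = f·(1 + 1/m).
dₒ = 170.5 × (1 + 1/0.49) = 170.5 × 3.04082 ≈ 518.459 mm.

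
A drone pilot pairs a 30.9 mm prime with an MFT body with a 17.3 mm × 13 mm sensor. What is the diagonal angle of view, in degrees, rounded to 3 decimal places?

Sensor diagonal = √(17.3² + 13²) = √468.2900 ≈ 21.6400 mm.
Angle of view α = 2·arctan(d/2f) with d = 21.6400 mm and f = 30.9 mm.
d/2f = 0.35016; arctan(0.35016) ≈ 19.2983°, so α ≈ 38.5966°.

38.597°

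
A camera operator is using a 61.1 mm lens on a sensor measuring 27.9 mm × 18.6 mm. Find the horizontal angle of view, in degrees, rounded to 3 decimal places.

25.722°

Angle of view α = 2·arctan(w/2f) with w = 27.9 mm and f = 61.1 mm.
w/2f = 0.22831; arctan(0.22831) ≈ 12.8610°, so α ≈ 25.7220°.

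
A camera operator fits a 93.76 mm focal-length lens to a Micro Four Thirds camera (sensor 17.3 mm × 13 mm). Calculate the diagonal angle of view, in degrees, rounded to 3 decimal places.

13.166°

Sensor diagonal = √(17.3² + 13²) = √468.2900 ≈ 21.6400 mm.
Angle of view α = 2·arctan(d/2f) with d = 21.6400 mm and f = 93.76 mm.
d/2f = 0.11540; arctan(0.11540) ≈ 6.5829°, so α ≈ 13.1658°.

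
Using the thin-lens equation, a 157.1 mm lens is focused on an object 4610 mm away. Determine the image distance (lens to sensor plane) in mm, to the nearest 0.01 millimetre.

162.64 mm

1/dᵢ = 1/f − 1/dₒ = 1/157.1 − 1/4610 = 0.0061485 mm⁻¹.
dᵢ = 1/0.0061485 ≈ 162.6425 mm.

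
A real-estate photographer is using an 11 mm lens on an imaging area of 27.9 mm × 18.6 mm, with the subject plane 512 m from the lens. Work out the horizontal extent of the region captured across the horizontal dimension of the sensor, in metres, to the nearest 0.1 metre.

dₒ: 512 m = 512000 mm.
Similar triangles through the lens centre give W/dₒ = w/dᵢ; with 1/f = 1/dₒ + 1/dᵢ this gives W = w·(dₒ − f)/f.
W = 27.9 mm × (512000 − 11) / 11 = 27.9 × 46544.4545 ≈ 1298590.282 mm = 1298.59 m.

1298.6 m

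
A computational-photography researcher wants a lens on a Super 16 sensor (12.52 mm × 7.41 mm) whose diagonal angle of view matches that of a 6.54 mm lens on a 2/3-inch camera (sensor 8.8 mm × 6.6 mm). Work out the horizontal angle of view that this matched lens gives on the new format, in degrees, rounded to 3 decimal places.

Sensor diagonal = √(8.8² + 6.6²) = √121.0000 ≈ 11.0000 mm.
Sensor diagonal = √(12.52² + 7.41²) = √211.6585 ≈ 14.5485 mm.
Equal diagonal AOV ⇒ f₂ = f₁ · 14.5485/11.0000 = 6.54 × 1.32259 ≈ 8.6497 mm.
Horizontal AOV on the new format = 2·arctan(12.52 / (2 × 8.6497)) = 2·arctan(0.72372) ≈ 71.7881°.

71.788°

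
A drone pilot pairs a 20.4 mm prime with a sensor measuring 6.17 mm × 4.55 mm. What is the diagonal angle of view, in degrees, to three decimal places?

21.283°

Sensor diagonal = √(6.17² + 4.55²) = √58.7714 ≈ 7.6663 mm.
Angle of view α = 2·arctan(d/2f) with d = 7.6663 mm and f = 20.4 mm.
d/2f = 0.18790; arctan(0.18790) ≈ 10.6417°, so α ≈ 21.2834°.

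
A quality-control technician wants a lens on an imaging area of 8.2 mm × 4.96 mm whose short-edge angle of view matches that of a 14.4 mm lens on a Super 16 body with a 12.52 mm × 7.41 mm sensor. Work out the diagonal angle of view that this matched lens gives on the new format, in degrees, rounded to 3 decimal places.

52.866°

Equal short-edge AOV ⇒ f₂ = f₁ · 4.96/7.41 = 14.4 × 0.66937 ≈ 9.6389 mm.
Sensor diagonal = √(8.2² + 4.96²) = √91.8416 ≈ 9.5834 mm.
Diagonal AOV on the new format = 2·arctan(9.5834 / (2 × 9.6389)) = 2·arctan(0.49712) ≈ 52.8660°.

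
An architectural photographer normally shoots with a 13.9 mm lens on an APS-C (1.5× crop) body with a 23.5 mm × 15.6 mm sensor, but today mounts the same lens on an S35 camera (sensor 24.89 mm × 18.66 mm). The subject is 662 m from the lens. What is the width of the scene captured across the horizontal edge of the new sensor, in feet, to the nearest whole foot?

The focal length stays 13.9 mm; the relevant sensor dimension is now w = 24.89 mm. Object distance dₒ = 662 m = 662000 mm.
Thin-lens field width W = w·(dₒ − f)/f = 24.89 × (662000 − 13.9)/13.9 ≈ 1185383.743 mm = 1185383.743/304.8 ft = 3889.05 ft.

3889 ft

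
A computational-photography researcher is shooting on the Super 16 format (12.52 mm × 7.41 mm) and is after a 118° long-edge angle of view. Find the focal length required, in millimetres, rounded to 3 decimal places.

3.761 mm

From α = 2·arctan(w/2f) we get f = w / (2·tan(α/2)).
With w = 12.52 mm and α/2 = 59°, tan(α/2) ≈ 1.66428, so f ≈ 12.52 / 3.32856 ≈ 3.7614 mm.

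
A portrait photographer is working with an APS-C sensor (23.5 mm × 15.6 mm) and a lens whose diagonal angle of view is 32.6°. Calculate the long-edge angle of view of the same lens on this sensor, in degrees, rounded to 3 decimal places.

Sensor diagonal = √(23.5² + 15.6²) = √795.6100 ≈ 28.2066 mm.
From the diagonal AOV: f = 28.2066 / (2·tan(16.3°)) = 28.2066 / 0.58484 ≈ 48.2295 mm.
Long-edge AOV = 2·arctan(23.5 / (2 × 48.2295)) = 2·arctan(0.24363) ≈ 27.3841°.

27.384°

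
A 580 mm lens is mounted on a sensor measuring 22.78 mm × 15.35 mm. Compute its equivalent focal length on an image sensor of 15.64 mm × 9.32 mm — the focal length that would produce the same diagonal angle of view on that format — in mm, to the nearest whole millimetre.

Sensor diagonal = √(22.78² + 15.35²) = √754.5509 ≈ 27.4691 mm.
Sensor diagonal = √(15.64² + 9.32²) = √331.4720 ≈ 18.2064 mm.
Equal angle of view means equal diagonal/f ratio, so f₂ = f₁ · (diagonal₂/diagonal₁) = 580 × 18.2064/27.4691.
f₂ = 580 × 0.66279 ≈ 384.421 mm.

384 mm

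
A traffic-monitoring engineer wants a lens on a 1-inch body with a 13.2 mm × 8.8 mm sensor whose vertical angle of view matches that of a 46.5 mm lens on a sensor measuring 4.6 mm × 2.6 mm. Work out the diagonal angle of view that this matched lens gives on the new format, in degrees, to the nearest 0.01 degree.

5.77°

Equal vertical AOV ⇒ f₂ = f₁ · 8.8/2.6 = 46.5 × 3.38462 ≈ 157.3846 mm.
Sensor diagonal = √(13.2² + 8.8²) = √251.6800 ≈ 15.8644 mm.
Diagonal AOV on the new format = 2·arctan(15.8644 / (2 × 157.3846)) = 2·arctan(0.05040) ≈ 5.7706°.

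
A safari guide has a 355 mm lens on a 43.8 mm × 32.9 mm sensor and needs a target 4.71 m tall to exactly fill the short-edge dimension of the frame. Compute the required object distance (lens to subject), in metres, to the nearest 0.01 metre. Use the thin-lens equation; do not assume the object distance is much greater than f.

W: 4.71 m = 4710 mm.
Magnification m = h/W = dᵢ/dₒ; combined with 1/f = 1/dₒ + 1/dᵢ this gives dₒ = f·(1 + W/h).
dₒ = 355 mm × (1 + 4710/32.9) = 355 × 144.1611 ≈ 51177.188 mm = 51.1772 m.

51.18 m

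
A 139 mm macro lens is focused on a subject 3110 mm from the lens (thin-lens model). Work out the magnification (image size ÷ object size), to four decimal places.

Thin lens: 1/f = 1/dₒ + 1/dᵢ → 1/dᵢ = 1/139 − 1/3110 = 0.0068727 mm⁻¹, so dᵢ ≈ 145.5032 mm.
Magnification m = dᵢ/dₒ = 145.5032/3110 ≈ 0.04679.

0.0468×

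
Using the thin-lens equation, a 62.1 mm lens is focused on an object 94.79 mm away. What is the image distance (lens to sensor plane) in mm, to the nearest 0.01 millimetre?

180.07 mm

1/dᵢ = 1/f − 1/dₒ = 1/62.1 − 1/94.79 = 0.0055534 mm⁻¹.
dᵢ = 1/0.0055534 ≈ 180.0691 mm.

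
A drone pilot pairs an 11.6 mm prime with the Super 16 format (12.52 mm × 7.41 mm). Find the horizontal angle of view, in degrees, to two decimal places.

Angle of view α = 2·arctan(w/2f) with w = 12.52 mm and f = 11.6 mm.
w/2f = 0.53966; arctan(0.53966) ≈ 28.3537°, so α ≈ 56.7075°.

56.71°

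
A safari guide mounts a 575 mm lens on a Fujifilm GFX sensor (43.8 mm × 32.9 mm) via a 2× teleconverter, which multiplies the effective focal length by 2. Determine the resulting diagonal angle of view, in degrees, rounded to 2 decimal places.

Effective focal length f = 575 × 2 = 1150 mm.
Sensor diagonal = √(43.8² + 32.9²) = √3000.8500 ≈ 54.7800 mm.
α = 2·arctan(54.780 / (2 × 1150)) = 2·arctan(0.02382) ≈ 2.7288°.

2.73°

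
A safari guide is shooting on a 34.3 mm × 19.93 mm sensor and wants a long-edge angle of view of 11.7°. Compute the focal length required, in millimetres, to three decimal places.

167.386 mm

From α = 2·arctan(w/2f) we get f = w / (2·tan(α/2)).
With w = 34.3 mm and α/2 = 5.85°, tan(α/2) ≈ 0.10246, so f ≈ 34.3 / 0.20492 ≈ 167.3856 mm.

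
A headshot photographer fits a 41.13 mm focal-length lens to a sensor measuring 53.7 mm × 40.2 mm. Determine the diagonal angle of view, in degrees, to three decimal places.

78.392°

Sensor diagonal = √(53.7² + 40.2²) = √4499.7300 ≈ 67.0800 mm.
Angle of view α = 2·arctan(d/2f) with d = 67.0800 mm and f = 41.13 mm.
d/2f = 0.81546; arctan(0.81546) ≈ 39.1960°, so α ≈ 78.3920°.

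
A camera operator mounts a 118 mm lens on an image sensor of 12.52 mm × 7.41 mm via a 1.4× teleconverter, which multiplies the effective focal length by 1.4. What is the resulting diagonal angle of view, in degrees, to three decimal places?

Effective focal length f = 118 × 1.4 = 165.2 mm.
Sensor diagonal = √(12.52² + 7.41²) = √211.6585 ≈ 14.5485 mm.
α = 2·arctan(14.548 / (2 × 165.2)) = 2·arctan(0.04403) ≈ 5.0425°.

5.043°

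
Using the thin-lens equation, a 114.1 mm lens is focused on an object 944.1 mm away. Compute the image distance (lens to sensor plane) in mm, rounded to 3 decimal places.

129.785 mm

1/dᵢ = 1/f − 1/dₒ = 1/114.1 − 1/944.1 = 0.0077050 mm⁻¹.
dᵢ = 1/0.0077050 ≈ 129.7853 mm.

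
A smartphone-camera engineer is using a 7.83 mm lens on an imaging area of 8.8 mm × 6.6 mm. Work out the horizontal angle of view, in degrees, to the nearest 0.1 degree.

Angle of view α = 2·arctan(w/2f) with w = 8.8 mm and f = 7.83 mm.
w/2f = 0.56194; arctan(0.56194) ≈ 29.3334°, so α ≈ 58.6669°.

58.7°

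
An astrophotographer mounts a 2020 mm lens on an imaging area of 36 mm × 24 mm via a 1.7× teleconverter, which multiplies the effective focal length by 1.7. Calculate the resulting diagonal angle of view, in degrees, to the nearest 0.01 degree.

Effective focal length f = 2020 × 1.7 = 3434 mm.
Sensor diagonal = √(36² + 24²) = √1872.0000 ≈ 43.2666 mm.
α = 2·arctan(43.267 / (2 × 3434)) = 2·arctan(0.00630) ≈ 0.7219°.

0.72°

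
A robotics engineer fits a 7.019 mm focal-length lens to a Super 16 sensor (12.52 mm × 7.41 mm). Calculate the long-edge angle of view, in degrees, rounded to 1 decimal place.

83.5°

Angle of view α = 2·arctan(w/2f) with w = 12.52 mm and f = 7.019 mm.
w/2f = 0.89186; arctan(0.89186) ≈ 41.7287°, so α ≈ 83.4573°.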